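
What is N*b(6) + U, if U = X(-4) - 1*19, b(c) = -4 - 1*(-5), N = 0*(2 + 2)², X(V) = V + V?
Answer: -27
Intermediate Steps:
X(V) = 2*V
N = 0 (N = 0*4² = 0*16 = 0)
b(c) = 1 (b(c) = -4 + 5 = 1)
U = -27 (U = 2*(-4) - 1*19 = -8 - 19 = -27)
N*b(6) + U = 0*1 - 27 = 0 - 27 = -27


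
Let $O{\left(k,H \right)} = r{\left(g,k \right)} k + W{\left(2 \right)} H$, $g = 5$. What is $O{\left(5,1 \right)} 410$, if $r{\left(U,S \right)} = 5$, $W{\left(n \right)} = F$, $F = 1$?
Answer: $10660$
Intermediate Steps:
$W{\left(n \right)} = 1$
$O{\left(k,H \right)} = H + 5 k$ ($O{\left(k,H \right)} = 5 k + 1 H = 5 k + H = H + 5 k$)
$O{\left(5,1 \right)} 410 = \left(1 + 5 \cdot 5\right) 410 = \left(1 + 25\right) 410 = 26 \cdot 410 = 10660$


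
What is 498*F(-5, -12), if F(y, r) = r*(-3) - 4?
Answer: 15936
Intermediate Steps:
F(y, r) = -4 - 3*r (F(y, r) = -3*r - 4 = -4 - 3*r)
498*F(-5, -12) = 498*(-4 - 3*(-12)) = 498*(-4 + 36) = 498*32 = 15936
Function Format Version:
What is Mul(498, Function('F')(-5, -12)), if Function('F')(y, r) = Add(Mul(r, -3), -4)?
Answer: 15936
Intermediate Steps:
Function('F')(y, r) = Add(-4, Mul(-3, r)) (Function('F')(y, r) = Add(Mul(-3, r), -4) = Add(-4, Mul(-3, r)))
Mul(498, Function('F')(-5, -12)) = Mul(498, Add(-4, Mul(-3, -12))) = Mul(498, Add(-4, 36)) = Mul(498, 32) = 15936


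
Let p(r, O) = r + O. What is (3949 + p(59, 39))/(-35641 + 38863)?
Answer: 1349/1074 ≈ 1.2561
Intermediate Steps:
p(r, O) = O + r
(3949 + p(59, 39))/(-35641 + 38863) = (3949 + (39 + 59))/(-35641 + 38863) = (3949 + 98)/3222 = 4047*(1/3222) = 1349/1074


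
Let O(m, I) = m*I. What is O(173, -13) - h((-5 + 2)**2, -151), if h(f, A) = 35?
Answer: -2284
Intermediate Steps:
O(m, I) = I*m
O(173, -13) - h((-5 + 2)**2, -151) = -13*173 - 1*35 = -2249 - 35 = -2284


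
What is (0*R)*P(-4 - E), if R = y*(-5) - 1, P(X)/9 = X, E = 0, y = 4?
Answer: 0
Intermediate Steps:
P(X) = 9*X
R = -21 (R = 4*(-5) - 1 = -20 - 1 = -21)
(0*R)*P(-4 - E) = (0*(-21))*(9*(-4 - 1*0)) = 0*(9*(-4 + 0)) = 0*(9*(-4)) = 0*(-36) = 0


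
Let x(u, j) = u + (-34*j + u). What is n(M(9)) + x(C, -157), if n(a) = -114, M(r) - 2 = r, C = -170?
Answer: 4884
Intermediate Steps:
M(r) = 2 + r
x(u, j) = -34*j + 2*u (x(u, j) = u + (u - 34*j) = -34*j + 2*u)
n(M(9)) + x(C, -157) = -114 + (-34*(-157) + 2*(-170)) = -114 + (5338 - 340) = -114 + 4998 = 4884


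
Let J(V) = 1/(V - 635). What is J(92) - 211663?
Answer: -114933010/543 ≈ -2.1166e+5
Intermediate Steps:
J(V) = 1/(-635 + V)
J(92) - 211663 = 1/(-635 + 92) - 211663 = 1/(-543) - 211663 = -1/543 - 211663 = -114933010/543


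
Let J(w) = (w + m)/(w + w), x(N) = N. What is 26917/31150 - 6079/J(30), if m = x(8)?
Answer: -5680314077/591850 ≈ -9597.6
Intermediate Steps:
m = 8
J(w) = (8 + w)/(2*w) (J(w) = (w + 8)/(w + w) = (8 + w)/((2*w)) = (8 + w)*(1/(2*w)) = (8 + w)/(2*w))
26917/31150 - 6079/J(30) = 26917/31150 - 6079*60/(8 + 30) = 26917*(1/31150) - 6079/((½)*(1/30)*38) = 26917/31150 - 6079/19/30 = 26917/31150 - 6079*30/19 = 26917/31150 - 182370/19 = -5680314077/591850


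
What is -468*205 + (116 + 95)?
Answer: -95729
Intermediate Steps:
-468*205 + (116 + 95) = -95940 + 211 = -95729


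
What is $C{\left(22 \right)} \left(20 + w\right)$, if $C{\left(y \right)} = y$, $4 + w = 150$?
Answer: $3652$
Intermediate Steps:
$w = 146$ ($w = -4 + 150 = 146$)
$C{\left(22 \right)} \left(20 + w\right) = 22 \left(20 + 146\right) = 22 \cdot 166 = 3652$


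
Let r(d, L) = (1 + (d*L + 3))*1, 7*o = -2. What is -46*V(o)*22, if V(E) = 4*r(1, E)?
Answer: -105248/7 ≈ -15035.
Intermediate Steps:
o = -2/7 (o = (⅐)*(-2) = -2/7 ≈ -0.28571)
r(d, L) = 4 + L*d (r(d, L) = (1 + (L*d + 3))*1 = (1 + (3 + L*d))*1 = (4 + L*d)*1 = 4 + L*d)
V(E) = 16 + 4*E (V(E) = 4*(4 + E*1) = 4*(4 + E) = 16 + 4*E)
-46*V(o)*22 = -46*(16 + 4*(-2/7))*22 = -46*(16 - 8/7)*22 = -46*104/7*22 = -4784/7*22 = -105248/7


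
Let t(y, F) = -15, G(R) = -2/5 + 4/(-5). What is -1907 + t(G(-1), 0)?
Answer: -1922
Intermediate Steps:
G(R) = -6/5 (G(R) = -2*⅕ + 4*(-⅕) = -⅖ - ⅘ = -6/5)
-1907 + t(G(-1), 0) = -1907 - 15 = -1922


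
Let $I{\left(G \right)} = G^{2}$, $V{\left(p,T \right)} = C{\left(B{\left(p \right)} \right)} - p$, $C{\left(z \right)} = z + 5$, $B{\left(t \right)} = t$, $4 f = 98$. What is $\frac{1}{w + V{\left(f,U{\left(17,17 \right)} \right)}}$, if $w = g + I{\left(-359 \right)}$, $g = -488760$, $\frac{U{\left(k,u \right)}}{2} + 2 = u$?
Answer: $- \frac{1}{359874} \approx -2.7788 \cdot 10^{-6}$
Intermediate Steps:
$U{\left(k,u \right)} = -4 + 2 u$
$f = \frac{49}{2}$ ($f = \frac{1}{4} \cdot 98 = \frac{49}{2} \approx 24.5$)
$C{\left(z \right)} = 5 + z$
$V{\left(p,T \right)} = 5$ ($V{\left(p,T \right)} = \left(5 + p\right) - p = 5$)
$w = -359879$ ($w = -488760 + \left(-359\right)^{2} = -488760 + 128881 = -359879$)
$\frac{1}{w + V{\left(f,U{\left(17,17 \right)} \right)}} = \frac{1}{-359879 + 5} = \frac{1}{-359874} = - \frac{1}{359874}$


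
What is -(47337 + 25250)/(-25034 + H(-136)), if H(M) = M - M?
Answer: 72587/25034 ≈ 2.8995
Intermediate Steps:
H(M) = 0
-(47337 + 25250)/(-25034 + H(-136)) = -(47337 + 25250)/(-25034 + 0) = -72587/(-25034) = -72587*(-1)/25034 = -1*(-72587/25034) = 72587/25034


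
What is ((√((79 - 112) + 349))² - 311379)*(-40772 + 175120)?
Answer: -41790691924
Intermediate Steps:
((√((79 - 112) + 349))² - 311379)*(-40772 + 175120) = ((√(-33 + 349))² - 311379)*134348 = ((√316)² - 311379)*134348 = ((2*√79)² - 311379)*134348 = (316 - 311379)*134348 = -311063*134348 = -41790691924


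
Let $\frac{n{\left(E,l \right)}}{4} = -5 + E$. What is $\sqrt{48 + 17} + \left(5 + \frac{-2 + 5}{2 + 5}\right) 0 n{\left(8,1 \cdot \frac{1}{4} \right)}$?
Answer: $\sqrt{65} \approx 8.0623$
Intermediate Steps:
$n{\left(E,l \right)} = -20 + 4 E$ ($n{\left(E,l \right)} = 4 \left(-5 + E\right) = -20 + 4 E$)
$\sqrt{48 + 17} + \left(5 + \frac{-2 + 5}{2 + 5}\right) 0 n{\left(8,1 \cdot \frac{1}{4} \right)} = \sqrt{48 + 17} + \left(5 + \frac{-2 + 5}{2 + 5}\right) 0 \left(-20 + 4 \cdot 8\right) = \sqrt{65} + \left(5 + \frac{3}{7}\right) 0 \left(-20 + 32\right) = \sqrt{65} + \left(5 + 3 \cdot \frac{1}{7}\right) 0 \cdot 12 = \sqrt{65} + \left(5 + \frac{3}{7}\right) 0 \cdot 12 = \sqrt{65} + \frac{38}{7} \cdot 0 \cdot 12 = \sqrt{65} + 0 \cdot 12 = \sqrt{65} + 0 = \sqrt{65}$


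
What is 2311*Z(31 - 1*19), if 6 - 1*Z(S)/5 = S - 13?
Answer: 80885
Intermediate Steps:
Z(S) = 95 - 5*S (Z(S) = 30 - 5*(S - 13) = 30 - 5*(-13 + S) = 30 + (65 - 5*S) = 95 - 5*S)
2311*Z(31 - 1*19) = 2311*(95 - 5*(31 - 1*19)) = 2311*(95 - 5*(31 - 19)) = 2311*(95 - 5*12) = 2311*(95 - 60) = 2311*35 = 80885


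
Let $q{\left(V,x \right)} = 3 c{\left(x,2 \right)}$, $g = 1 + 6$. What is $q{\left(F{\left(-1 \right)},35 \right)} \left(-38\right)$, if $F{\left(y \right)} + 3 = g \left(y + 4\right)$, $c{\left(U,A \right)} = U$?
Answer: $-3990$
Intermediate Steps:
$g = 7$
$F{\left(y \right)} = 25 + 7 y$ ($F{\left(y \right)} = -3 + 7 \left(y + 4\right) = -3 + 7 \left(4 + y\right) = -3 + \left(28 + 7 y\right) = 25 + 7 y$)
$q{\left(V,x \right)} = 3 x$
$q{\left(F{\left(-1 \right)},35 \right)} \left(-38\right) = 3 \cdot 35 \left(-38\right) = 105 \left(-38\right) = -3990$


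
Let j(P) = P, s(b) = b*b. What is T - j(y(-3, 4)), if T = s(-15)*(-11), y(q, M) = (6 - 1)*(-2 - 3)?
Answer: -2450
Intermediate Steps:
s(b) = b²
y(q, M) = -25 (y(q, M) = 5*(-5) = -25)
T = -2475 (T = (-15)²*(-11) = 225*(-11) = -2475)
T - j(y(-3, 4)) = -2475 - 1*(-25) = -2475 + 25 = -2450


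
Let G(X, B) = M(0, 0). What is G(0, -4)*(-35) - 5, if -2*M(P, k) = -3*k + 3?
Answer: 95/2 ≈ 47.500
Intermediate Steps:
M(P, k) = -3/2 + 3*k/2 (M(P, k) = -(-3*k + 3)/2 = -(3 - 3*k)/2 = -3/2 + 3*k/2)
G(X, B) = -3/2 (G(X, B) = -3/2 + (3/2)*0 = -3/2 + 0 = -3/2)
G(0, -4)*(-35) - 5 = -3/2*(-35) - 5 = 105/2 - 5 = 95/2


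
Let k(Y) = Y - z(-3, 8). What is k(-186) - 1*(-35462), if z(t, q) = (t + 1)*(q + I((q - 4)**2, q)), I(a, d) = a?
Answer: 35324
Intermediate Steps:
z(t, q) = (1 + t)*(q + (-4 + q)**2) (z(t, q) = (t + 1)*(q + (q - 4)**2) = (1 + t)*(q + (-4 + q)**2))
k(Y) = 48 + Y (k(Y) = Y - (8 + (-4 + 8)**2 + 8*(-3) - 3*(-4 + 8)**2) = Y - (8 + 4**2 - 24 - 3*4**2) = Y - (8 + 16 - 24 - 3*16) = Y - (8 + 16 - 24 - 48) = Y - 1*(-48) = Y + 48 = 48 + Y)
k(-186) - 1*(-35462) = (48 - 186) - 1*(-35462) = -138 + 35462 = 35324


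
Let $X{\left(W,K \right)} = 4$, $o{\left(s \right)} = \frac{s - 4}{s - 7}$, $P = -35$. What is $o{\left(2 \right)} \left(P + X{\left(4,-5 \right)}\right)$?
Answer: $- \frac{62}{5} \approx -12.4$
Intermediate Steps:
$o{\left(s \right)} = \frac{-4 + s}{-7 + s}$
$o{\left(2 \right)} \left(P + X{\left(4,-5 \right)}\right) = \frac{-4 + 2}{-7 + 2} \left(-35 + 4\right) = \frac{1}{-5} \left(-2\right) \left(-31\right) = \left(- \frac{1}{5}\right) \left(-2\right) \left(-31\right) = \frac{2}{5} \left(-31\right) = - \frac{62}{5}$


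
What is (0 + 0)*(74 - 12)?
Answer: 0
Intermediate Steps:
(0 + 0)*(74 - 12) = 0*62 = 0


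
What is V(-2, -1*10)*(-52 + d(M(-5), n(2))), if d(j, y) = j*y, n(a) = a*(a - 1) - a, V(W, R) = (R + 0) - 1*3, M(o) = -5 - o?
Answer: 676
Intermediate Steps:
V(W, R) = -3 + R (V(W, R) = R - 3 = -3 + R)
n(a) = -a + a*(-1 + a) (n(a) = a*(-1 + a) - a = -a + a*(-1 + a))
V(-2, -1*10)*(-52 + d(M(-5), n(2))) = (-3 - 1*10)*(-52 + (-5 - 1*(-5))*(2*(-2 + 2))) = (-3 - 10)*(-52 + (-5 + 5)*(2*0)) = -13*(-52 + 0*0) = -13*(-52 + 0) = -13*(-52) = 676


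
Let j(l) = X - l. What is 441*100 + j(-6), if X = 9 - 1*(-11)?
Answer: 44126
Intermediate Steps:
X = 20 (X = 9 + 11 = 20)
j(l) = 20 - l
441*100 + j(-6) = 441*100 + (20 - 1*(-6)) = 44100 + (20 + 6) = 44100 + 26 = 44126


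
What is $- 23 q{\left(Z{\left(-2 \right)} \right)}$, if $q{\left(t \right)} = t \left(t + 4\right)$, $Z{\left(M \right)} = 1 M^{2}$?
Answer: $-736$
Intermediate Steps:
$Z{\left(M \right)} = M^{2}$
$q{\left(t \right)} = t \left(4 + t\right)$
$- 23 q{\left(Z{\left(-2 \right)} \right)} = - 23 \left(-2\right)^{2} \left(4 + \left(-2\right)^{2}\right) = - 23 \cdot 4 \left(4 + 4\right) = - 23 \cdot 4 \cdot 8 = \left(-23\right) 32 = -736$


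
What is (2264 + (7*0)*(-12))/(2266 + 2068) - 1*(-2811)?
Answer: 6092569/2167 ≈ 2811.5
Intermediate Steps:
(2264 + (7*0)*(-12))/(2266 + 2068) - 1*(-2811) = (2264 + 0*(-12))/4334 + 2811 = (2264 + 0)*(1/4334) + 2811 = 2264*(1/4334) + 2811 = 1132/2167 + 2811 = 6092569/2167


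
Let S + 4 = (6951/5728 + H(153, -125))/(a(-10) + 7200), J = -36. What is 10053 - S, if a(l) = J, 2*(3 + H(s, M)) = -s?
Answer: 45854820641/4559488 ≈ 10057.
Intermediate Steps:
H(s, M) = -3 - s/2 (H(s, M) = -3 + (-s)/2 = -3 - s/2)
a(l) = -36
S = -18287777/4559488 (S = -4 + (6951/5728 + (-3 - ½*153))/(-36 + 7200) = -4 + (6951*(1/5728) + (-3 - 153/2))/7164 = -4 + (6951/5728 - 159/2)*(1/7164) = -4 - 448425/5728*1/7164 = -4 - 49825/4559488 = -18287777/4559488 ≈ -4.0109)
10053 - S = 10053 - 1*(-18287777/4559488) = 10053 + 18287777/4559488 = 45854820641/4559488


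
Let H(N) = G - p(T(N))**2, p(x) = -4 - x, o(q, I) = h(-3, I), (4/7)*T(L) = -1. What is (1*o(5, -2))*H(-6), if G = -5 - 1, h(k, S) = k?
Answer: 531/16 ≈ 33.188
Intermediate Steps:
T(L) = -7/4 (T(L) = (7/4)*(-1) = -7/4)
o(q, I) = -3
G = -6
H(N) = -177/16 (H(N) = -6 - (-4 - 1*(-7/4))**2 = -6 - (-4 + 7/4)**2 = -6 - (-9/4)**2 = -6 - 1*81/16 = -6 - 81/16 = -177/16)
(1*o(5, -2))*H(-6) = (1*(-3))*(-177/16) = -3*(-177/16) = 531/16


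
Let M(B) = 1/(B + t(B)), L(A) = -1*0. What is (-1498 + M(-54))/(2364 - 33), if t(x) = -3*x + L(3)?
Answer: -161783/251748 ≈ -0.64264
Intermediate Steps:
L(A) = 0
t(x) = -3*x (t(x) = -3*x + 0 = -3*x)
M(B) = -1/(2*B) (M(B) = 1/(B - 3*B) = 1/(-2*B) = -1/(2*B))
(-1498 + M(-54))/(2364 - 33) = (-1498 - ½/(-54))/(2364 - 33) = (-1498 - ½*(-1/54))/2331 = (-1498 + 1/108)*(1/2331) = -161783/108*1/2331 = -161783/251748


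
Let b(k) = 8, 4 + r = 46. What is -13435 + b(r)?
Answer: -13427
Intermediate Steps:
r = 42 (r = -4 + 46 = 42)
-13435 + b(r) = -13435 + 8 = -13427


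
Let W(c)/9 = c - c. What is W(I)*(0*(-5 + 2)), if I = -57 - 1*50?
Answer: 0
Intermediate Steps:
I = -107 (I = -57 - 50 = -107)
W(c) = 0 (W(c) = 9*(c - c) = 9*0 = 0)
W(I)*(0*(-5 + 2)) = 0*(0*(-5 + 2)) = 0*(0*(-3)) = 0*0 = 0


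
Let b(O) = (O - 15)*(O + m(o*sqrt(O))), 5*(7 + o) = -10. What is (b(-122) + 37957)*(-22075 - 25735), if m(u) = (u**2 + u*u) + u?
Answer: -132067427590 - 58949730*I*sqrt(122) ≈ -1.3207e+11 - 6.5112e+8*I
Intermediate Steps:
o = -9 (o = -7 + (1/5)*(-10) = -7 - 2 = -9)
m(u) = u + 2*u**2 (m(u) = (u**2 + u**2) + u = 2*u**2 + u = u + 2*u**2)
b(O) = (-15 + O)*(O - 9*sqrt(O)*(1 - 18*sqrt(O))) (b(O) = (O - 15)*(O + (-9*sqrt(O))*(1 + 2*(-9*sqrt(O)))) = (-15 + O)*(O + (-9*sqrt(O))*(1 - 18*sqrt(O))) = (-15 + O)*(O - 9*sqrt(O)*(1 - 18*sqrt(O))))
(b(-122) + 37957)*(-22075 - 25735) = ((-2445*(-122) - (-1098)*I*sqrt(122) + 135*sqrt(-122) + 163*(-122)**2) + 37957)*(-22075 - 25735) = ((298290 - (-1098)*I*sqrt(122) + 135*(I*sqrt(122)) + 163*14884) + 37957)*(-47810) = ((298290 + 1098*I*sqrt(122) + 135*I*sqrt(122) + 2426092) + 37957)*(-47810) = ((2724382 + 1233*I*sqrt(122)) + 37957)*(-47810) = (2762339 + 1233*I*sqrt(122))*(-47810) = -132067427590 - 58949730*I*sqrt(122)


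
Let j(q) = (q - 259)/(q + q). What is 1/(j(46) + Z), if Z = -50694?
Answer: -92/4664061 ≈ -1.9725e-5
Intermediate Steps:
j(q) = (-259 + q)/(2*q) (j(q) = (-259 + q)/((2*q)) = (-259 + q)*(1/(2*q)) = (-259 + q)/(2*q))
1/(j(46) + Z) = 1/((½)*(-259 + 46)/46 - 50694) = 1/((½)*(1/46)*(-213) - 50694) = 1/(-213/92 - 50694) = 1/(-4664061/92) = -92/4664061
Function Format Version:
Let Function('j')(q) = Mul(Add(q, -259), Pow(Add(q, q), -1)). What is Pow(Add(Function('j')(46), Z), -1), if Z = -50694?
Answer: Rational(-92, 4664061) ≈ -1.9725e-5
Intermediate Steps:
Function('j')(q) = Mul(Rational(1, 2), Pow(q, -1), Add(-259, q)) (Function('j')(q) = Mul(Add(-259, q), Pow(Mul(2, q), -1)) = Mul(Add(-259, q), Mul(Rational(1, 2), Pow(q, -1))) = Mul(Rational(1, 2), Pow(q, -1), Add(-259, q)))
Pow(Add(Function('j')(46), Z), -1) = Pow(Add(Mul(Rational(1, 2), Pow(46, -1), Add(-259, 46)), -50694), -1) = Pow(Add(Mul(Rational(1, 2), Rational(1, 46), -213), -50694), -1) = Pow(Add(Rational(-213, 92), -50694), -1) = Pow(Rational(-4664061, 92), -1) = Rational(-92, 4664061)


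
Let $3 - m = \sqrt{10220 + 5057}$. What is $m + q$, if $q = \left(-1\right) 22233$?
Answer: $-22230 - \sqrt{15277} \approx -22354.0$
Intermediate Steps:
$q = -22233$
$m = 3 - \sqrt{15277}$ ($m = 3 - \sqrt{10220 + 5057} = 3 - \sqrt{15277} \approx -120.6$)
$m + q = \left(3 - \sqrt{15277}\right) - 22233 = -22230 - \sqrt{15277}$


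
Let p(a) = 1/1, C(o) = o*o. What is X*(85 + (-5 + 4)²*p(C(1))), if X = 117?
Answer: 10062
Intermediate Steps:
C(o) = o²
p(a) = 1
X*(85 + (-5 + 4)²*p(C(1))) = 117*(85 + (-5 + 4)²*1) = 117*(85 + (-1)²*1) = 117*(85 + 1*1) = 117*(85 + 1) = 117*86 = 10062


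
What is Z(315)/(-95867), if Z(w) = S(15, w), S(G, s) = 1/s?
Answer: -1/30198105 ≈ -3.3115e-8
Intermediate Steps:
Z(w) = 1/w
Z(315)/(-95867) = 1/(315*(-95867)) = (1/315)*(-1/95867) = -1/30198105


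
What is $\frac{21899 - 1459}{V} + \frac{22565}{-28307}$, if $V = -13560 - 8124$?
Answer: $- \frac{266973635}{153452247} \approx -1.7398$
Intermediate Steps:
$V = -21684$
$\frac{21899 - 1459}{V} + \frac{22565}{-28307} = \frac{21899 - 1459}{-21684} + \frac{22565}{-28307} = \left(21899 - 1459\right) \left(- \frac{1}{21684}\right) + 22565 \left(- \frac{1}{28307}\right) = 20440 \left(- \frac{1}{21684}\right) - \frac{22565}{28307} = - \frac{5110}{5421} - \frac{22565}{28307} = - \frac{266973635}{153452247}$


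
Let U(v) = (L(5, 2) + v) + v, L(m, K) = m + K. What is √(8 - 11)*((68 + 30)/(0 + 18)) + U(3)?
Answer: 13 + 49*I*√3/9 ≈ 13.0 + 9.4301*I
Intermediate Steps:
L(m, K) = K + m
U(v) = 7 + 2*v (U(v) = ((2 + 5) + v) + v = (7 + v) + v = 7 + 2*v)
√(8 - 11)*((68 + 30)/(0 + 18)) + U(3) = √(8 - 11)*((68 + 30)/(0 + 18)) + (7 + 2*3) = √(-3)*(98/18) + (7 + 6) = (I*√3)*(98*(1/18)) + 13 = (I*√3)*(49/9) + 13 = 49*I*√3/9 + 13 = 13 + 49*I*√3/9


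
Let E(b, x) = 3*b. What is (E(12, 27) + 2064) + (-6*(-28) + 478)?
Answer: 2746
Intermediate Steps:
(E(12, 27) + 2064) + (-6*(-28) + 478) = (3*12 + 2064) + (-6*(-28) + 478) = (36 + 2064) + (168 + 478) = 2100 + 646 = 2746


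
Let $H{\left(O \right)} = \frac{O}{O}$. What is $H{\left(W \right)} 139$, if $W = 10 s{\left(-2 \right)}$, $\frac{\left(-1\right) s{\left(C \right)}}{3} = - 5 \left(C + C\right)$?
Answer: $139$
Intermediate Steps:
$s{\left(C \right)} = 30 C$ ($s{\left(C \right)} = - 3 \left(- 5 \left(C + C\right)\right) = - 3 \left(- 5 \cdot 2 C\right) = - 3 \left(- 10 C\right) = 30 C$)
$W = -600$ ($W = 10 \cdot 30 \left(-2\right) = 10 \left(-60\right) = -600$)
$H{\left(O \right)} = 1$
$H{\left(W \right)} 139 = 1 \cdot 139 = 139$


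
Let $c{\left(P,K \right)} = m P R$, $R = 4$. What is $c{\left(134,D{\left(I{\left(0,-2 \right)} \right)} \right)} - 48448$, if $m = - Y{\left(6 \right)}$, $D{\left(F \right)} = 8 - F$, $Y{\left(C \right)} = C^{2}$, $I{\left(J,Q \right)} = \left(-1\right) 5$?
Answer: $-67744$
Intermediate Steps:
$I{\left(J,Q \right)} = -5$
$m = -36$ ($m = - 6^{2} = \left(-1\right) 36 = -36$)
$c{\left(P,K \right)} = - 144 P$ ($c{\left(P,K \right)} = - 36 P 4 = - 144 P$)
$c{\left(134,D{\left(I{\left(0,-2 \right)} \right)} \right)} - 48448 = \left(-144\right) 134 - 48448 = -19296 - 48448 = -67744$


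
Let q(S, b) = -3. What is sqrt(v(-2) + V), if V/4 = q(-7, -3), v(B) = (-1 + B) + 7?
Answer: 2*I*sqrt(2) ≈ 2.8284*I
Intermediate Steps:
v(B) = 6 + B
V = -12 (V = 4*(-3) = -12)
sqrt(v(-2) + V) = sqrt((6 - 2) - 12) = sqrt(4 - 12) = sqrt(-8) = 2*I*sqrt(2)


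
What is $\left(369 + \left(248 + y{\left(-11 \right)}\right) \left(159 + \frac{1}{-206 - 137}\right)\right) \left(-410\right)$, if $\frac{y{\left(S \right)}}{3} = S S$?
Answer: $- \frac{13713705830}{343} \approx -3.9982 \cdot 10^{7}$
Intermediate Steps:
$y{\left(S \right)} = 3 S^{2}$ ($y{\left(S \right)} = 3 S S = 3 S^{2}$)
$\left(369 + \left(248 + y{\left(-11 \right)}\right) \left(159 + \frac{1}{-206 - 137}\right)\right) \left(-410\right) = \left(369 + \left(248 + 3 \left(-11\right)^{2}\right) \left(159 + \frac{1}{-206 - 137}\right)\right) \left(-410\right) = \left(369 + \left(248 + 3 \cdot 121\right) \left(159 + \frac{1}{-343}\right)\right) \left(-410\right) = \left(369 + \left(248 + 363\right) \left(159 - \frac{1}{343}\right)\right) \left(-410\right) = \left(369 + 611 \cdot \frac{54536}{343}\right) \left(-410\right) = \left(369 + \frac{33321496}{343}\right) \left(-410\right) = \frac{33448063}{343} \left(-410\right) = - \frac{13713705830}{343}$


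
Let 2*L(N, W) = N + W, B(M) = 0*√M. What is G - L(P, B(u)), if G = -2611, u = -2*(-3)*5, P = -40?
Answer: -2591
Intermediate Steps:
u = 30 (u = 6*5 = 30)
B(M) = 0
L(N, W) = N/2 + W/2 (L(N, W) = (N + W)/2 = N/2 + W/2)
G - L(P, B(u)) = -2611 - ((½)*(-40) + (½)*0) = -2611 - (-20 + 0) = -2611 - 1*(-20) = -2611 + 20 = -2591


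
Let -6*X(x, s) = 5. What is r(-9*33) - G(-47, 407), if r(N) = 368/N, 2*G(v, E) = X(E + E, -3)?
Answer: -977/1188 ≈ -0.82239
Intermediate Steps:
X(x, s) = -⅚ (X(x, s) = -⅙*5 = -⅚)
G(v, E) = -5/12 (G(v, E) = (½)*(-⅚) = -5/12)
r(-9*33) - G(-47, 407) = 368/((-9*33)) - 1*(-5/12) = 368/(-297) + 5/12 = 368*(-1/297) + 5/12 = -368/297 + 5/12 = -977/1188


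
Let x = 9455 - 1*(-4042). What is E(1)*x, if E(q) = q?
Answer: 13497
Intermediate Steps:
x = 13497 (x = 9455 + 4042 = 13497)
E(1)*x = 1*13497 = 13497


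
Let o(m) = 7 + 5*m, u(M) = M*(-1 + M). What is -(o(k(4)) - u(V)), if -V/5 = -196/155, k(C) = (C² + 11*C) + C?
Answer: -281907/961 ≈ -293.35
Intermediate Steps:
k(C) = C² + 12*C
V = 196/31 (V = -(-980)/155 = -5*(-196/155) = 196/31 ≈ 6.3226)
-(o(k(4)) - u(V)) = -((7 + 5*(4*(12 + 4))) - 196*(-1 + 196/31)/31) = -((7 + 5*(4*16)) - 196*165/(31*31)) = -((7 + 5*64) - 1*32340/961) = -((7 + 320) - 32340/961) = -(327 - 32340/961) = -1*281907/961 = -281907/961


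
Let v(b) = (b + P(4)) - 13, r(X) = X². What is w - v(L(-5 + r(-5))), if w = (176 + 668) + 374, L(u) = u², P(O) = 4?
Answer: 827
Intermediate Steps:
v(b) = -9 + b (v(b) = (b + 4) - 13 = (4 + b) - 13 = -9 + b)
w = 1218 (w = 844 + 374 = 1218)
w - v(L(-5 + r(-5))) = 1218 - (-9 + (-5 + (-5)²)²) = 1218 - (-9 + (-5 + 25)²) = 1218 - (-9 + 20²) = 1218 - (-9 + 400) = 1218 - 1*391 = 1218 - 391 = 827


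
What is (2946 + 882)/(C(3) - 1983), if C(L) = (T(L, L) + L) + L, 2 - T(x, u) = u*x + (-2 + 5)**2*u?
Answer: -3828/2011 ≈ -1.9035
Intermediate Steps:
T(x, u) = 2 - 9*u - u*x (T(x, u) = 2 - (u*x + (-2 + 5)**2*u) = 2 - (u*x + 3**2*u) = 2 - (u*x + 9*u) = 2 - (9*u + u*x) = 2 + (-9*u - u*x) = 2 - 9*u - u*x)
C(L) = 2 - L**2 - 7*L (C(L) = ((2 - 9*L - L*L) + L) + L = ((2 - 9*L - L**2) + L) + L = ((2 - L**2 - 9*L) + L) + L = (2 - L**2 - 8*L) + L = 2 - L**2 - 7*L)
(2946 + 882)/(C(3) - 1983) = (2946 + 882)/((2 - 1*3**2 - 7*3) - 1983) = 3828/((2 - 1*9 - 21) - 1983) = 3828/((2 - 9 - 21) - 1983) = 3828/(-28 - 1983) = 3828/(-2011) = 3828*(-1/2011) = -3828/2011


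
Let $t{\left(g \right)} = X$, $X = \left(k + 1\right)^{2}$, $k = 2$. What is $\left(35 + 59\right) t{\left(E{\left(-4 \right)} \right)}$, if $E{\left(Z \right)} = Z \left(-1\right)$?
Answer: $846$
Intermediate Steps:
$E{\left(Z \right)} = - Z$
$X = 9$ ($X = \left(2 + 1\right)^{2} = 3^{2} = 9$)
$t{\left(g \right)} = 9$
$\left(35 + 59\right) t{\left(E{\left(-4 \right)} \right)} = \left(35 + 59\right) 9 = 94 \cdot 9 = 846$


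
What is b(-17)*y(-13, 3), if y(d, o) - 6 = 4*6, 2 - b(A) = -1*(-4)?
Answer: -60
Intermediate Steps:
b(A) = -2 (b(A) = 2 - (-1)*(-4) = 2 - 1*4 = 2 - 4 = -2)
y(d, o) = 30 (y(d, o) = 6 + 4*6 = 6 + 24 = 30)
b(-17)*y(-13, 3) = -2*30 = -60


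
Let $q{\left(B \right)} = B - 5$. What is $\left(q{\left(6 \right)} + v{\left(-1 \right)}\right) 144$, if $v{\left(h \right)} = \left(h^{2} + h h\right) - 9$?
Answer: $-864$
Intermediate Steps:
$q{\left(B \right)} = -5 + B$
$v{\left(h \right)} = -9 + 2 h^{2}$ ($v{\left(h \right)} = \left(h^{2} + h^{2}\right) - 9 = 2 h^{2} - 9 = -9 + 2 h^{2}$)
$\left(q{\left(6 \right)} + v{\left(-1 \right)}\right) 144 = \left(\left(-5 + 6\right) - \left(9 - 2 \left(-1\right)^{2}\right)\right) 144 = \left(1 + \left(-9 + 2 \cdot 1\right)\right) 144 = \left(1 + \left(-9 + 2\right)\right) 144 = \left(1 - 7\right) 144 = \left(-6\right) 144 = -864$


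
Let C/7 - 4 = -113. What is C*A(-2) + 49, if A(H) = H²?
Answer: -3003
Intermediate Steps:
C = -763 (C = 28 + 7*(-113) = 28 - 791 = -763)
C*A(-2) + 49 = -763*(-2)² + 49 = -763*4 + 49 = -3052 + 49 = -3003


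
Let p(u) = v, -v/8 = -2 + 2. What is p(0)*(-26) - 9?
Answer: -9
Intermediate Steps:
v = 0 (v = -8*(-2 + 2) = -8*0 = 0)
p(u) = 0
p(0)*(-26) - 9 = 0*(-26) - 9 = 0 - 9 = -9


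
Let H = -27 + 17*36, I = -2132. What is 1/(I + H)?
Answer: -1/1547 ≈ -0.00064641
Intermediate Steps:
H = 585 (H = -27 + 612 = 585)
1/(I + H) = 1/(-2132 + 585) = 1/(-1547) = -1/1547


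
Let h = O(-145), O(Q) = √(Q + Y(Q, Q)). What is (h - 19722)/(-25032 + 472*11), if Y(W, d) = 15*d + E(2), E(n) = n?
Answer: 9861/9920 - I*√2318/19840 ≈ 0.99405 - 0.0024267*I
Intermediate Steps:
Y(W, d) = 2 + 15*d (Y(W, d) = 15*d + 2 = 2 + 15*d)
O(Q) = √(2 + 16*Q) (O(Q) = √(Q + (2 + 15*Q)) = √(2 + 16*Q))
h = I*√2318 (h = √(2 + 16*(-145)) = √(2 - 2320) = √(-2318) = I*√2318 ≈ 48.146*I)
(h - 19722)/(-25032 + 472*11) = (I*√2318 - 19722)/(-25032 + 472*11) = (-19722 + I*√2318)/(-25032 + 5192) = (-19722 + I*√2318)/(-19840) = (-19722 + I*√2318)*(-1/19840) = 9861/9920 - I*√2318/19840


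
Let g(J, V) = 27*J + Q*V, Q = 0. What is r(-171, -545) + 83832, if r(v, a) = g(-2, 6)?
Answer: 83778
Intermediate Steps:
g(J, V) = 27*J (g(J, V) = 27*J + 0*V = 27*J + 0 = 27*J)
r(v, a) = -54 (r(v, a) = 27*(-2) = -54)
r(-171, -545) + 83832 = -54 + 83832 = 83778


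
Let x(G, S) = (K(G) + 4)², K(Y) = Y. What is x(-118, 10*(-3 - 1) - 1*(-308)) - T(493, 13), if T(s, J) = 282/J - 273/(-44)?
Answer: 7417755/572 ≈ 12968.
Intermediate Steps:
T(s, J) = 273/44 + 282/J (T(s, J) = 282/J - 273*(-1/44) = 282/J + 273/44 = 273/44 + 282/J)
x(G, S) = (4 + G)² (x(G, S) = (G + 4)² = (4 + G)²)
x(-118, 10*(-3 - 1) - 1*(-308)) - T(493, 13) = (4 - 118)² - (273/44 + 282/13) = (-114)² - (273/44 + 282*(1/13)) = 12996 - (273/44 + 282/13) = 12996 - 1*15957/572 = 12996 - 15957/572 = 7417755/572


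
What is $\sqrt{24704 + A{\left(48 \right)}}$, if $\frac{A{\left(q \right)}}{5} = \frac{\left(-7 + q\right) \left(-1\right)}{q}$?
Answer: $\frac{\sqrt{3556761}}{12} \approx 157.16$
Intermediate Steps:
$A{\left(q \right)} = \frac{5 \left(7 - q\right)}{q}$ ($A{\left(q \right)} = 5 \frac{\left(-7 + q\right) \left(-1\right)}{q} = 5 \frac{7 - q}{q} = \frac{5 \left(7 - q\right)}{q}$)
$\sqrt{24704 + A{\left(48 \right)}} = \sqrt{24704 - \left(5 - \frac{35}{48}\right)} = \sqrt{24704 + \left(-5 + 35 \cdot \frac{1}{48}\right)} = \sqrt{24704 + \left(-5 + \frac{35}{48}\right)} = \sqrt{24704 - \frac{205}{48}} = \sqrt{\frac{1185587}{48}} = \frac{\sqrt{3556761}}{12}$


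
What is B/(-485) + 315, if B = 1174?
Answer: 151601/485 ≈ 312.58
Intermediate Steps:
B/(-485) + 315 = 1174/(-485) + 315 = -1/485*1174 + 315 = -1174/485 + 315 = 151601/485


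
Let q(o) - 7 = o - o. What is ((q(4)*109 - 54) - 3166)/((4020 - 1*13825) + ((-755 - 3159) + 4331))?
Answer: 2457/9388 ≈ 0.26172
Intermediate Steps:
q(o) = 7 (q(o) = 7 + (o - o) = 7 + 0 = 7)
((q(4)*109 - 54) - 3166)/((4020 - 1*13825) + ((-755 - 3159) + 4331)) = ((7*109 - 54) - 3166)/((4020 - 1*13825) + ((-755 - 3159) + 4331)) = ((763 - 54) - 3166)/((4020 - 13825) + (-3914 + 4331)) = (709 - 3166)/(-9805 + 417) = -2457/(-9388) = -2457*(-1/9388) = 2457/9388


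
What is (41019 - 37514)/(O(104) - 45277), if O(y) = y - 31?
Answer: -3505/45204 ≈ -0.077537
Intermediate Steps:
O(y) = -31 + y
(41019 - 37514)/(O(104) - 45277) = (41019 - 37514)/((-31 + 104) - 45277) = 3505/(73 - 45277) = 3505/(-45204) = 3505*(-1/45204) = -3505/45204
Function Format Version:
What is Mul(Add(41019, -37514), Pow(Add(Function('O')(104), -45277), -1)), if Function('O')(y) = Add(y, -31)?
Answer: Rational(-3505, 45204) ≈ -0.077537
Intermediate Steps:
Function('O')(y) = Add(-31, y)
Mul(Add(41019, -37514), Pow(Add(Function('O')(104), -45277), -1)) = Mul(Add(41019, -37514), Pow(Add(Add(-31, 104), -45277), -1)) = Mul(3505, Pow(Add(73, -45277), -1)) = Mul(3505, Pow(-45204, -1)) = Mul(3505, Rational(-1, 45204)) = Rational(-3505, 45204)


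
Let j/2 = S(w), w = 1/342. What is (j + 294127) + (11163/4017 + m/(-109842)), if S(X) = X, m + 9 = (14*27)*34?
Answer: 2465827530785213/8383470966 ≈ 2.9413e+5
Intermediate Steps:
m = 12843 (m = -9 + (14*27)*34 = -9 + 378*34 = -9 + 12852 = 12843)
w = 1/342 ≈ 0.0029240
j = 1/171 (j = 2*(1/342) = 1/171 ≈ 0.0058480)
(j + 294127) + (11163/4017 + m/(-109842)) = (1/171 + 294127) + (11163/4017 + 12843/(-109842)) = 50295718/171 + (11163*(1/4017) + 12843*(-1/109842)) = 50295718/171 + (3721/1339 - 4281/36614) = 50295718/171 + 130508435/49026146 = 2465827530785213/8383470966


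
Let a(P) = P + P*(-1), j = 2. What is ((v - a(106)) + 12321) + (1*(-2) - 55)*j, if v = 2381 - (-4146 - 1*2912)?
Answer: 21646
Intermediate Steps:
a(P) = 0 (a(P) = P - P = 0)
v = 9439 (v = 2381 - (-4146 - 2912) = 2381 - 1*(-7058) = 2381 + 7058 = 9439)
((v - a(106)) + 12321) + (1*(-2) - 55)*j = ((9439 - 1*0) + 12321) + (1*(-2) - 55)*2 = ((9439 + 0) + 12321) + (-2 - 55)*2 = (9439 + 12321) - 57*2 = 21760 - 114 = 21646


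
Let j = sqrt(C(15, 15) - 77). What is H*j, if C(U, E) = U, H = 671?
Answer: 671*I*sqrt(62) ≈ 5283.5*I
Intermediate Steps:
j = I*sqrt(62) (j = sqrt(15 - 77) = sqrt(-62) = I*sqrt(62) ≈ 7.874*I)
H*j = 671*(I*sqrt(62)) = 671*I*sqrt(62)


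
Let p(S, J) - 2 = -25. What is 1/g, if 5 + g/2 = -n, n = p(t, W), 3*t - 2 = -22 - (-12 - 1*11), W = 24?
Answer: 1/36 ≈ 0.027778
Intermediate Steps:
t = 1 (t = 2/3 + (-22 - (-12 - 1*11))/3 = 2/3 + (-22 - (-12 - 11))/3 = 2/3 + (-22 - 1*(-23))/3 = 2/3 + (-22 + 23)/3 = 2/3 + (1/3)*1 = 2/3 + 1/3 = 1)
p(S, J) = -23 (p(S, J) = 2 - 25 = -23)
n = -23
g = 36 (g = -10 + 2*(-1*(-23)) = -10 + 2*23 = -10 + 46 = 36)
1/g = 1/36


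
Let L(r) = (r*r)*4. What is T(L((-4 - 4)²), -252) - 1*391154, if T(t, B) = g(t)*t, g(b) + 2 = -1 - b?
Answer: -268875762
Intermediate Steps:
g(b) = -3 - b (g(b) = -2 + (-1 - b) = -3 - b)
L(r) = 4*r² (L(r) = r²*4 = 4*r²)
T(t, B) = t*(-3 - t) (T(t, B) = (-3 - t)*t = t*(-3 - t))
T(L((-4 - 4)²), -252) - 1*391154 = -4*((-4 - 4)²)²*(3 + 4*((-4 - 4)²)²) - 1*391154 = -4*((-8)²)²*(3 + 4*((-8)²)²) - 391154 = -4*64²*(3 + 4*64²) - 391154 = -4*4096*(3 + 4*4096) - 391154 = -1*16384*(3 + 16384) - 391154 = -1*16384*16387 - 391154 = -268484608 - 391154 = -268875762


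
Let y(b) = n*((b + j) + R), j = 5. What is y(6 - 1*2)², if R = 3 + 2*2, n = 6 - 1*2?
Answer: 4096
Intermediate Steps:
n = 4 (n = 6 - 2 = 4)
R = 7 (R = 3 + 4 = 7)
y(b) = 48 + 4*b (y(b) = 4*((b + 5) + 7) = 4*((5 + b) + 7) = 4*(12 + b) = 48 + 4*b)
y(6 - 1*2)² = (48 + 4*(6 - 1*2))² = (48 + 4*(6 - 2))² = (48 + 4*4)² = (48 + 16)² = 64² = 4096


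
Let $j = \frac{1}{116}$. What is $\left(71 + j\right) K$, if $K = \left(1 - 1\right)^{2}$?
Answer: $0$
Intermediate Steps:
$K = 0$ ($K = 0^{2} = 0$)
$j = \frac{1}{116} \approx 0.0086207$
$\left(71 + j\right) K = \left(71 + \frac{1}{116}\right) 0 = \frac{8237}{116} \cdot 0 = 0$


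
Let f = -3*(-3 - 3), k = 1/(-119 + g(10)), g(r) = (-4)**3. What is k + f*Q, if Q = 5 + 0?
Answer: 16469/183 ≈ 89.995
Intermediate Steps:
g(r) = -64
k = -1/183 (k = 1/(-119 - 64) = 1/(-183) = -1/183 ≈ -0.0054645)
f = 18 (f = -3*(-6) = 18)
Q = 5
k + f*Q = -1/183 + 18*5 = -1/183 + 90 = 16469/183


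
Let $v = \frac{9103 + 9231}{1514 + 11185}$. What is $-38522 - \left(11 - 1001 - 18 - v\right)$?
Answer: $- \frac{476371952}{12699} \approx -37513.0$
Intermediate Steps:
$v = \frac{18334}{12699} \approx 1.4437$
$-38522 - \left(11 - 1001 - 18 - v\right) = -38522 - \left(\frac{121355}{12699} - 1001 - 18\right) = -38522 + \left(\frac{18334}{12699} - \left(-1001 + \left(11 - 18\right)\right)\right) = -38522 + \left(\frac{18334}{12699} - \left(-1001 - 7\right)\right) = -38522 + \left(\frac{18334}{12699} - -1008\right) = -38522 + \left(\frac{18334}{12699} + 1008\right) = -38522 + \frac{12818926}{12699} = - \frac{476371952}{12699}$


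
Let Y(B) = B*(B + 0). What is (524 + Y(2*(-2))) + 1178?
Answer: 1718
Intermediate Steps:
Y(B) = B² (Y(B) = B*B = B²)
(524 + Y(2*(-2))) + 1178 = (524 + (2*(-2))²) + 1178 = (524 + (-4)²) + 1178 = (524 + 16) + 1178 = 540 + 1178 = 1718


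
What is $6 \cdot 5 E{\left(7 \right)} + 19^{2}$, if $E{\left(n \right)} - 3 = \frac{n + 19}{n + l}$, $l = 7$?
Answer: $\frac{3547}{7} \approx 506.71$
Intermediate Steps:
$E{\left(n \right)} = 3 + \frac{19 + n}{7 + n}$ ($E{\left(n \right)} = 3 + \frac{n + 19}{n + 7} = 3 + \frac{19 + n}{7 + n}$)
$6 \cdot 5 E{\left(7 \right)} + 19^{2} = 6 \cdot 5 \frac{4 \left(10 + 7\right)}{7 + 7} + 19^{2} = 30 \cdot 4 \cdot \frac{1}{14} \cdot 17 + 361 = 30 \cdot \frac{34}{7} + 361 = \frac{1020}{7} + 361 = \frac{3547}{7}$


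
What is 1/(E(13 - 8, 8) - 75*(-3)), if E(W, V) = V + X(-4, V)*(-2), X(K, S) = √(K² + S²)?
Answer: 233/53969 + 8*√5/53969 ≈ 0.0046488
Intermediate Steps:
E(W, V) = V - 2*√(16 + V²) (E(W, V) = V + √((-4)² + V²)*(-2) = V + √(16 + V²)*(-2) = V - 2*√(16 + V²))
1/(E(13 - 8, 8) - 75*(-3)) = 1/((8 - 2*√(16 + 8²)) - 75*(-3)) = 1/((8 - 2*√(16 + 64)) + 225) = 1/((8 - 8*√5) + 225) = 1/(233 - 8*√5)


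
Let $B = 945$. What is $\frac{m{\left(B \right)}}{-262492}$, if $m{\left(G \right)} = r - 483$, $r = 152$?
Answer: $\frac{331}{262492} \approx 0.001261$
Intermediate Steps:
$m{\left(G \right)} = -331$ ($m{\left(G \right)} = 152 - 483 = -331$)
$\frac{m{\left(B \right)}}{-262492} = - \frac{331}{-262492} = \left(-331\right) \left(- \frac{1}{262492}\right) = \frac{331}{262492}$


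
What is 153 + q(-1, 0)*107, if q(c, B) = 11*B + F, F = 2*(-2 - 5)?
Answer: -1345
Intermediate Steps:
F = -14 (F = 2*(-7) = -14)
q(c, B) = -14 + 11*B (q(c, B) = 11*B - 14 = -14 + 11*B)
153 + q(-1, 0)*107 = 153 + (-14 + 11*0)*107 = 153 + (-14 + 0)*107 = 153 - 14*107 = 153 - 1498 = -1345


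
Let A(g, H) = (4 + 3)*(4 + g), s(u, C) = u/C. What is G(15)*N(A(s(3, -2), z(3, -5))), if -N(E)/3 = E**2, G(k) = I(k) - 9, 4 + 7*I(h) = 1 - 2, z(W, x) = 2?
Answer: 8925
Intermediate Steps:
A(g, H) = 28 + 7*g (A(g, H) = 7*(4 + g) = 28 + 7*g)
I(h) = -5/7 (I(h) = -4/7 + (1 - 2)/7 = -4/7 + (1/7)*(-1) = -4/7 - 1/7 = -5/7)
G(k) = -68/7 (G(k) = -5/7 - 9 = -68/7)
N(E) = -3*E**2
G(15)*N(A(s(3, -2), z(3, -5))) = -(-204)*(28 + 7*(3/(-2)))**2/7 = -(-204)*(28 + 7*(3*(-1/2)))**2/7 = -(-204)*(28 + 7*(-3/2))**2/7 = -(-204)*(28 - 21/2)**2/7 = -(-204)*(35/2)**2/7 = -(-204)*1225/(7*4) = -68/7*(-3675/4) = 8925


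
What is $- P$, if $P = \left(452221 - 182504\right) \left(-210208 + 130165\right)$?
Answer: $21588957831$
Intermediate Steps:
$P = -21588957831$ ($P = 269717 \left(-80043\right) = -21588957831$)
$- P = \left(-1\right) \left(-21588957831\right) = 21588957831$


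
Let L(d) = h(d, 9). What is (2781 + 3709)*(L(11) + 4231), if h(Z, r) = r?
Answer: 27517600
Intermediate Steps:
L(d) = 9
(2781 + 3709)*(L(11) + 4231) = (2781 + 3709)*(9 + 4231) = 6490*4240 = 27517600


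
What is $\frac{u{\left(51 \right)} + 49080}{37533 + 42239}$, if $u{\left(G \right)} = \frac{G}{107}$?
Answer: $\frac{5251611}{8535604} \approx 0.61526$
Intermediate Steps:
$u{\left(G \right)} = \frac{G}{107}$ ($u{\left(G \right)} = G \frac{1}{107} = \frac{G}{107}$)
$\frac{u{\left(51 \right)} + 49080}{37533 + 42239} = \frac{\frac{1}{107} \cdot 51 + 49080}{37533 + 42239} = \frac{\frac{51}{107} + 49080}{79772} = \frac{5251611}{107} \cdot \frac{1}{79772} = \frac{5251611}{8535604}$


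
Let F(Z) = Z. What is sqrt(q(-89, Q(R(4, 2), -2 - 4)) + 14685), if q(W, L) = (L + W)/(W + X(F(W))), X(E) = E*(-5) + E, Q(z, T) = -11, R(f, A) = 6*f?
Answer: sqrt(1046852265)/267 ≈ 121.18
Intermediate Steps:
X(E) = -4*E (X(E) = -5*E + E = -4*E)
q(W, L) = -(L + W)/(3*W) (q(W, L) = (L + W)/(W - 4*W) = (L + W)/((-3*W)) = (L + W)*(-1/(3*W)) = -(L + W)/(3*W))
sqrt(q(-89, Q(R(4, 2), -2 - 4)) + 14685) = sqrt((1/3)*(-1*(-11) - 1*(-89))/(-89) + 14685) = sqrt((1/3)*(-1/89)*(11 + 89) + 14685) = sqrt((1/3)*(-1/89)*100 + 14685) = sqrt(-100/267 + 14685) = sqrt(3920795/267) = sqrt(1046852265)/267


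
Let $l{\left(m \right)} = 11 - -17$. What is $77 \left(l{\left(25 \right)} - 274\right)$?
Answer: $-18942$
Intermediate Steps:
$l{\left(m \right)} = 28$ ($l{\left(m \right)} = 11 + 17 = 28$)
$77 \left(l{\left(25 \right)} - 274\right) = 77 \left(28 - 274\right) = 77 \left(-246\right) = -18942$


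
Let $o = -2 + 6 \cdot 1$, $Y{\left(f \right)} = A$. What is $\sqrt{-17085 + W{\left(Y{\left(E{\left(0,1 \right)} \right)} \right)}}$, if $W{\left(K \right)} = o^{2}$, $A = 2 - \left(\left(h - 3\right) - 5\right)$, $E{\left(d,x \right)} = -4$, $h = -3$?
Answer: $13 i \sqrt{101} \approx 130.65 i$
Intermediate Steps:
$A = 13$ ($A = 2 - \left(\left(-3 - 3\right) - 5\right) = 2 - \left(-6 - 5\right) = 2 - -11 = 2 + 11 = 13$)
$Y{\left(f \right)} = 13$
$o = 4$ ($o = -2 + 6 = 4$)
$W{\left(K \right)} = 16$ ($W{\left(K \right)} = 4^{2} = 16$)
$\sqrt{-17085 + W{\left(Y{\left(E{\left(0,1 \right)} \right)} \right)}} = \sqrt{-17085 + 16} = \sqrt{-17069} = 13 i \sqrt{101}$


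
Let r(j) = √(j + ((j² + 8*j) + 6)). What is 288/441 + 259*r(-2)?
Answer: 32/49 + 518*I*√2 ≈ 0.65306 + 732.56*I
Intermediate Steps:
r(j) = √(6 + j² + 9*j) (r(j) = √(j + (6 + j² + 8*j)) = √(6 + j² + 9*j))
288/441 + 259*r(-2) = 288/441 + 259*√(6 + (-2)² + 9*(-2)) = 288*(1/441) + 259*√(6 + 4 - 18) = 32/49 + 259*√(-8) = 32/49 + 259*(2*I*√2) = 32/49 + 518*I*√2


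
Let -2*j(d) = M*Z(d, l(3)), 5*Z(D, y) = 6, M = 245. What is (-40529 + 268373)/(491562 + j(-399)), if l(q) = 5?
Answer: 75948/163805 ≈ 0.46365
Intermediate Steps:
Z(D, y) = 6/5 (Z(D, y) = (1/5)*6 = 6/5)
j(d) = -147 (j(d) = -245*6/(2*5) = -1/2*294 = -147)
(-40529 + 268373)/(491562 + j(-399)) = (-40529 + 268373)/(491562 - 147) = 227844/491415 = 227844*(1/491415) = 75948/163805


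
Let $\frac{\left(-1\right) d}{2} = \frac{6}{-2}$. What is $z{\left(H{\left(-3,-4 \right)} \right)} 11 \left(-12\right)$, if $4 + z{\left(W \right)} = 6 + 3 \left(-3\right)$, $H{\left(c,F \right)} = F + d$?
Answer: $924$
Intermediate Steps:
$d = 6$ ($d = - 2 \frac{6}{-2} = - 2 \cdot 6 \left(- \frac{1}{2}\right) = \left(-2\right) \left(-3\right) = 6$)
$H{\left(c,F \right)} = 6 + F$ ($H{\left(c,F \right)} = F + 6 = 6 + F$)
$z{\left(W \right)} = -7$ ($z{\left(W \right)} = -4 + \left(6 + 3 \left(-3\right)\right) = -4 + \left(6 - 9\right) = -4 - 3 = -7$)
$z{\left(H{\left(-3,-4 \right)} \right)} 11 \left(-12\right) = \left(-7\right) 11 \left(-12\right) = \left(-77\right) \left(-12\right) = 924$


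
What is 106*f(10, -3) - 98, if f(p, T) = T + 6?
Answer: 220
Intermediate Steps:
f(p, T) = 6 + T
106*f(10, -3) - 98 = 106*(6 - 3) - 98 = 106*3 - 98 = 318 - 98 = 220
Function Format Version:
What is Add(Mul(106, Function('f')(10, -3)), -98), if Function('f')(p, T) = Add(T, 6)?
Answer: 220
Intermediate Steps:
Function('f')(p, T) = Add(6, T)
Add(Mul(106, Function('f')(10, -3)), -98) = Add(Mul(106, Add(6, -3)), -98) = Add(Mul(106, 3), -98) = Add(318, -98) = 220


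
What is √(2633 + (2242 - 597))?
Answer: √4278 ≈ 65.406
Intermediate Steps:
√(2633 + (2242 - 597)) = √(2633 + 1645) = √4278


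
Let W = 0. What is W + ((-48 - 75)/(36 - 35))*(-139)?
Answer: 17097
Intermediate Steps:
W + ((-48 - 75)/(36 - 35))*(-139) = 0 + ((-48 - 75)/(36 - 35))*(-139) = 0 - 123/1*(-139) = 0 - 123*1*(-139) = 0 - 123*(-139) = 0 + 17097 = 17097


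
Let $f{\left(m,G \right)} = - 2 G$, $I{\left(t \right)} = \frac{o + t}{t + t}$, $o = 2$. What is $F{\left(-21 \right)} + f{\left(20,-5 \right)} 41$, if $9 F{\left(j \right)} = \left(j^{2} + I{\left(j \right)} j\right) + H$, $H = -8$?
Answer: $\frac{8227}{18} \approx 457.06$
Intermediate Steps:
$I{\left(t \right)} = \frac{2 + t}{2 t}$ ($I{\left(t \right)} = \frac{2 + t}{t + t} = \frac{2 + t}{2 t}$)
$F{\left(j \right)} = - \frac{7}{9} + \frac{j^{2}}{9} + \frac{j}{18}$ ($F{\left(j \right)} = \frac{\left(j^{2} + \frac{2 + j}{2 j} j\right) - 8}{9} = \frac{\left(j^{2} + \left(1 + \frac{j}{2}\right)\right) - 8}{9} = \frac{\left(1 + j^{2} + \frac{j}{2}\right) - 8}{9} = \frac{-7 + j^{2} + \frac{j}{2}}{9} = - \frac{7}{9} + \frac{j^{2}}{9} + \frac{j}{18}$)
$F{\left(-21 \right)} + f{\left(20,-5 \right)} 41 = \left(- \frac{7}{9} + \frac{\left(-21\right)^{2}}{9} + \frac{1}{18} \left(-21\right)\right) + \left(-2\right) \left(-5\right) 41 = \left(- \frac{7}{9} + \frac{1}{9} \cdot 441 - \frac{7}{6}\right) + 10 \cdot 41 = \left(- \frac{7}{9} + 49 - \frac{7}{6}\right) + 410 = \frac{847}{18} + 410 = \frac{8227}{18}$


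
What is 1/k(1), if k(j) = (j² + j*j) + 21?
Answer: 1/23 ≈ 0.043478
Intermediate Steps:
k(j) = 21 + 2*j² (k(j) = (j² + j²) + 21 = 2*j² + 21 = 21 + 2*j²)
1/k(1) = 1/(21 + 2*1²) = 1/(21 + 2*1) = 1/(21 + 2) = 1/23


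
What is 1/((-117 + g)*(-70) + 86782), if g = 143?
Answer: 1/84962 ≈ 1.1770e-5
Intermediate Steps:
1/((-117 + g)*(-70) + 86782) = 1/((-117 + 143)*(-70) + 86782) = 1/(26*(-70) + 86782) = 1/(-1820 + 86782) = 1/84962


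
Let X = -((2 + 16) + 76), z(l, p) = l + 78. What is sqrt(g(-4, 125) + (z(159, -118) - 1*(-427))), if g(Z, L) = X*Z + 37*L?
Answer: sqrt(5665) ≈ 75.266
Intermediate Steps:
z(l, p) = 78 + l
X = -94 (X = -(18 + 76) = -1*94 = -94)
g(Z, L) = -94*Z + 37*L
sqrt(g(-4, 125) + (z(159, -118) - 1*(-427))) = sqrt((-94*(-4) + 37*125) + ((78 + 159) - 1*(-427))) = sqrt((376 + 4625) + (237 + 427)) = sqrt(5001 + 664) = sqrt(5665)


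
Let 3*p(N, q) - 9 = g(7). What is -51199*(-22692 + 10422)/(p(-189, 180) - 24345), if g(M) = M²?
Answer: -1884635190/72977 ≈ -25825.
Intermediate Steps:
p(N, q) = 58/3 (p(N, q) = 3 + (⅓)*7² = 3 + (⅓)*49 = 3 + 49/3 = 58/3)
-51199*(-22692 + 10422)/(p(-189, 180) - 24345) = -51199*(-22692 + 10422)/(58/3 - 24345) = -51199/((-72977/3/(-12270))) = -51199/((-72977/3*(-1/12270))) = -51199/72977/36810 = -51199*36810/72977 = -1884635190/72977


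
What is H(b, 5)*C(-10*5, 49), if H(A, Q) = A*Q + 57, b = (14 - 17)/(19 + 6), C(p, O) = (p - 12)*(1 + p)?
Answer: 856716/5 ≈ 1.7134e+5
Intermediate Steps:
C(p, O) = (1 + p)*(-12 + p) (C(p, O) = (-12 + p)*(1 + p) = (1 + p)*(-12 + p))
b = -3/25 ≈ -0.12000
H(A, Q) = 57 + A*Q
H(b, 5)*C(-10*5, 49) = (57 - 3/25*5)*(-12 + (-10*5)**2 - (-110)*5) = (57 - 3/5)*(-12 + (-50)**2 - 11*(-50)) = 282*(-12 + 2500 + 550)/5 = (282/5)*3038 = 856716/5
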